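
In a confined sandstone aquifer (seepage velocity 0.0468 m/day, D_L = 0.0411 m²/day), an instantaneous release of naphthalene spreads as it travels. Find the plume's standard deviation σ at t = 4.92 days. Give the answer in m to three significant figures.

Dispersive spreading gives a Gaussian with σ² = 2Dt; advection only shifts the center.
σ = √(2 × 0.0411 × 4.92) = 0.636 m.

0.636 m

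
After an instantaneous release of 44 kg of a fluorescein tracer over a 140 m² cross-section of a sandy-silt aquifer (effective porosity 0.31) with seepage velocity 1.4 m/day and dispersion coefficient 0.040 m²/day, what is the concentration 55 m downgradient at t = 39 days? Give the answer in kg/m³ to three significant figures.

0.223 kg/m³

For an instantaneous plane source, C(x,t) = M/(n_e·A·√(4πDt)) · exp(−(x−vt)²/(4Dt)), with n_e·A the pore (flow) area.
Plume center vt = 1.4 × 39 = 54.6 m, so the well at 55 m is 0.4 m downgradient of the peak.
√(4πDt) = 4.428 m, giving peak height M/(n_e·A·√(4πDt)) = 44/(0.31 × 140 × 4.428) = 0.2290 kg/m³.
(x−vt)²/(4Dt) = (0.4)²/(4 × 0.040 × 39) = 0.02564; exp(−0.02564) = 0.9747.
C = 0.2290 × 0.9747 = 0.223 kg/m³.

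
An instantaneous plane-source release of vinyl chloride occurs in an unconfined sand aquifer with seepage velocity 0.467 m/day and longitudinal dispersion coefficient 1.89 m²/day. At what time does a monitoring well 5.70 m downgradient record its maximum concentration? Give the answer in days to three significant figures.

6.30 days

For the 1D instantaneous-source solution, setting ∂C/∂t = 0 at fixed x gives v²t² + 2Dt − x² = 0, so t = (√(D² + v²x²) − D)/v².
√(D² + v²x²) = √(1.89² + 0.467² × 5.70²) = 3.265; v² = 0.218089.
t = (3.265 − 1.89)/0.218089 = 6.30 days (vs. the pure-advection estimate x/v = 12.2 d).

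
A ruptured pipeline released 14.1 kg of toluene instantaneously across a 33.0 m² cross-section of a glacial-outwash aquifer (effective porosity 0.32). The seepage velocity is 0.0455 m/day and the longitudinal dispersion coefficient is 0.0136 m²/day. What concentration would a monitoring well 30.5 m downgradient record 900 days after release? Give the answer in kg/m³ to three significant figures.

For an instantaneous plane source, C(x,t) = M/(n_e·A·√(4πDt)) · exp(−(x−vt)²/(4Dt)), with n_e·A the pore (flow) area.
Plume center vt = 0.0455 × 900 = 40.95 m, so the well at 30.5 m is 10.45 m upgradient of the peak.
√(4πDt) = 12.40 m, giving peak height M/(n_e·A·√(4πDt)) = 14.1/(0.32 × 33.0 × 12.40) = 0.1077 kg/m³.
(x−vt)²/(4Dt) = (-10.45)²/(4 × 0.0136 × 900) = 2.230; exp(−2.230) = 0.1075.
C = 0.1077 × 0.1075 = 0.0116 kg/m³.

0.0116 kg/m³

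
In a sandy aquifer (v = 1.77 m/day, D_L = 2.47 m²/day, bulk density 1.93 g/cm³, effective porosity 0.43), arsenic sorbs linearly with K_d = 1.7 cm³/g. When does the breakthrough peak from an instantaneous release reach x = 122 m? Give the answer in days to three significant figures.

588 days

Retardation factor R = 1 + ρ_b·K_d/n = 1 + 1.93 × 1.7/0.43 = 8.630.
Sorption retards both mechanisms: v_R = v/R = 0.2051 m/day, D_R = D/R = 0.2862 m²/day.
Peak time from v_R²t² + 2D_R t − x² = 0: t = (√(D_R² + v_R²x²) − D_R)/v_R².
√(D_R² + v_R²x²) = √(0.2862² + 0.2051² × 122²) = 25.02; v_R² = 0.04207.
t = (25.02 − 0.2862)/0.04207 = 588 days.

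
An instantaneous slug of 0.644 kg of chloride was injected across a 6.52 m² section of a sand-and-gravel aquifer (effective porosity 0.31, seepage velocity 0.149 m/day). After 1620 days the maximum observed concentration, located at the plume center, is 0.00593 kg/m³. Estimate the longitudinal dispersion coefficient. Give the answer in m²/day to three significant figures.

At the plume center C_max = M/(n_e·A·√(4πDt)), so D = M²/(4πt·(n_e·A·C_max)²).
n_e·A·C_max = 0.31 × 6.52 × 0.00593 = 0.01199 kg/m.
D = 0.644²/(4π × 1620 × 0.01199²) = 0.142 m²/day.

0.142 m²/day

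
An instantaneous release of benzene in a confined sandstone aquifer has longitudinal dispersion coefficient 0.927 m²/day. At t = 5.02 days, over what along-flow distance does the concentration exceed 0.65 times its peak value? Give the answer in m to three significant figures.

The plume is Gaussian with σ = √(2Dt) = √(2 × 0.927 × 5.02) = 3.051 m.
C/C_peak = exp(−Δx²/(2σ²)) = 0.65 ⇒ Δx = σ·√(−2 ln 0.65) = 3.051 × 0.9282 = 2.832 m.
Width = 2Δx = 5.66 m.

5.66 m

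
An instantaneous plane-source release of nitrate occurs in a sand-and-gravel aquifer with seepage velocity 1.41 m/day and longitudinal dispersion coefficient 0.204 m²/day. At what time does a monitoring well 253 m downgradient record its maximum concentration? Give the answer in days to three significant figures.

For the 1D instantaneous-source solution, setting ∂C/∂t = 0 at fixed x gives v²t² + 2Dt − x² = 0, so t = (√(D² + v²x²) − D)/v².
√(D² + v²x²) = √(0.204² + 1.41² × 253²) = 356.7; v² = 1.9881.
t = (356.7 − 0.204)/1.9881 = 179 days (vs. the pure-advection estimate x/v = 179 d).

179 days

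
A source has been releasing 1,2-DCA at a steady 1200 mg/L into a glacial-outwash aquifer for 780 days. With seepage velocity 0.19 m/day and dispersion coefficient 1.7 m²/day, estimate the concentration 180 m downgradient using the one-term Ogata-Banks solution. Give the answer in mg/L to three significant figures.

For a continuous step input, C/C₀ ≈ ½·erfc((x−vt)/(2√(Dt))).
vt = 0.19 × 780 = 148.2 m and 2√(Dt) = 2√(1.7 × 780) = 72.83 m.
Argument (x−vt)/(2√(Dt)) = (180 − 148.2)/72.83 = 0.4366; ½·erfc(0.4366) = 0.2685.
C = 1200 × 0.2685 = 322 mg/L.

322 mg/L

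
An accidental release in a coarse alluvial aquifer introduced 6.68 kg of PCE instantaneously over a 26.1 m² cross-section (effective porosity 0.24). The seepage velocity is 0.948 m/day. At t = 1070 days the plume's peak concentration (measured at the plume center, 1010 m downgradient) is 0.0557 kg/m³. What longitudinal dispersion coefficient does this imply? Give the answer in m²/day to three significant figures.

0.0273 m²/day

At the plume center C_max = M/(n_e·A·√(4πDt)), so D = M²/(4πt·(n_e·A·C_max)²).
n_e·A·C_max = 0.24 × 26.1 × 0.0557 = 0.3489 kg/m.
D = 6.68²/(4π × 1070 × 0.3489²) = 0.0273 m²/day.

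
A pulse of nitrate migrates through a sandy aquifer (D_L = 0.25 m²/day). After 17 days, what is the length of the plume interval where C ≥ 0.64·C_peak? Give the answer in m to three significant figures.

5.51 m

The plume is Gaussian with σ = √(2Dt) = √(2 × 0.25 × 17) = 2.915 m.
C/C_peak = exp(−Δx²/(2σ²)) = 0.64 ⇒ Δx = σ·√(−2 ln 0.64) = 2.915 × 0.9448 = 2.754 m.
Width = 2Δx = 5.51 m.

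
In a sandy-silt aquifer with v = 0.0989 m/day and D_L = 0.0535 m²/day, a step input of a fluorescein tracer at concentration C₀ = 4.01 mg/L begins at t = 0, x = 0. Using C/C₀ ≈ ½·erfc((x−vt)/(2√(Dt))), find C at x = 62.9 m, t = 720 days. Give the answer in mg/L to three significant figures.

For a continuous step input, C/C₀ ≈ ½·erfc((x−vt)/(2√(Dt))).
vt = 0.0989 × 720 = 71.208 m and 2√(Dt) = 2√(0.0535 × 720) = 12.41 m.
Argument (x−vt)/(2√(Dt)) = (62.9 − 71.208)/12.41 = -0.6695; ½·erfc(-0.6695) = 0.8281.
C = 4.01 × 0.8281 = 3.32 mg/L.

3.32 mg/L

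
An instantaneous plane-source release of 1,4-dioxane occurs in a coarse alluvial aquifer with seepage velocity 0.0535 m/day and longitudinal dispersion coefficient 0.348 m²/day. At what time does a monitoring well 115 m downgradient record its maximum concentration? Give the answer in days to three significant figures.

For the 1D instantaneous-source solution, setting ∂C/∂t = 0 at fixed x gives v²t² + 2Dt − x² = 0, so t = (√(D² + v²x²) − D)/v².
√(D² + v²x²) = √(0.348² + 0.0535² × 115²) = 6.162; v² = 0.00286225.
t = (6.162 − 0.348)/0.00286225 = 2030 days (vs. the pure-advection estimate x/v = 2150 d).

2030 days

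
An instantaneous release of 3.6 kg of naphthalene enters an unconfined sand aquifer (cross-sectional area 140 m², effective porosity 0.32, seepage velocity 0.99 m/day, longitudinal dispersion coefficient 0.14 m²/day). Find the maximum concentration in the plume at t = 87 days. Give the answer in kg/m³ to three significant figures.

0.00650 kg/m³

The peak of an instantaneous 1D plume sits at x = vt; there the Gaussian factor is 1 and C_max = M/(n_e·A·√(4πDt)), where n_e·A is the pore area the mass is dissolved in.
√(4πDt) = √(4π × 0.14 × 87) = 12.37 m, so C_max = 3.6/(0.32 × 140 × 12.37) = 0.00650 kg/m³.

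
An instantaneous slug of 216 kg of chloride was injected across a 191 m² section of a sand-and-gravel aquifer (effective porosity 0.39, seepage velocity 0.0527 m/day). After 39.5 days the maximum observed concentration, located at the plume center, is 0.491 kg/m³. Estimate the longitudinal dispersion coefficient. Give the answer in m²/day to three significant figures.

0.0703 m²/day

At the plume center C_max = M/(n_e·A·√(4πDt)), so D = M²/(4πt·(n_e·A·C_max)²).
n_e·A·C_max = 0.39 × 191 × 0.491 = 36.57 kg/m.
D = 216²/(4π × 39.5 × 36.57²) = 0.0703 m²/day.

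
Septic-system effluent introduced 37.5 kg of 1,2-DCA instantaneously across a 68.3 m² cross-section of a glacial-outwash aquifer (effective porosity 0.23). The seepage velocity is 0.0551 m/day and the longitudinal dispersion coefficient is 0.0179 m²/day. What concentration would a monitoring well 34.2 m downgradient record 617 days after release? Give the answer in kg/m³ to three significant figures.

0.202 kg/m³

For an instantaneous plane source, C(x,t) = M/(n_e·A·√(4πDt)) · exp(−(x−vt)²/(4Dt)), with n_e·A the pore (flow) area.
Plume center vt = 0.0551 × 617 = 33.9967 m, so the well at 34.2 m is 0.2033 m downgradient of the peak.
√(4πDt) = 11.78 m, giving peak height M/(n_e·A·√(4πDt)) = 37.5/(0.23 × 68.3 × 11.78) = 0.2026 kg/m³.
(x−vt)²/(4Dt) = (0.2033)²/(4 × 0.0179 × 617) = 0.0009356; exp(−0.0009356) = 0.9991.
C = 0.2026 × 0.9991 = 0.202 kg/m³.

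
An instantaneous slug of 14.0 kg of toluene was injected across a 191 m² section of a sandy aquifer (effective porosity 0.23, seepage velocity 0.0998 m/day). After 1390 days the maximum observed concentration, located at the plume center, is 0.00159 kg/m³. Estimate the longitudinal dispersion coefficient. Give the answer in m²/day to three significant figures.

At the plume center C_max = M/(n_e·A·√(4πDt)), so D = M²/(4πt·(n_e·A·C_max)²).
n_e·A·C_max = 0.23 × 191 × 0.00159 = 0.06985 kg/m.
D = 14.0²/(4π × 1390 × 0.06985²) = 2.30 m²/day.

2.30 m²/day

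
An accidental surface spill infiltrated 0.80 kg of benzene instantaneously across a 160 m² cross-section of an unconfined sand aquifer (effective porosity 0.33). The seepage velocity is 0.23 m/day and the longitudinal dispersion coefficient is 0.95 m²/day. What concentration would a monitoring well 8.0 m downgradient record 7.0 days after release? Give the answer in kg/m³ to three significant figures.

0.000357 kg/m³

For an instantaneous plane source, C(x,t) = M/(n_e·A·√(4πDt)) · exp(−(x−vt)²/(4Dt)), with n_e·A the pore (flow) area.
Plume center vt = 0.23 × 7.0 = 1.61 m, so the well at 8.0 m is 6.39 m downgradient of the peak.
√(4πDt) = 9.141 m, giving peak height M/(n_e·A·√(4πDt)) = 0.80/(0.33 × 160 × 9.141) = 0.001658 kg/m³.
(x−vt)²/(4Dt) = (6.39)²/(4 × 0.95 × 7.0) = 1.535; exp(−1.535) = 0.2155.
C = 0.001658 × 0.2155 = 0.000357 kg/m³.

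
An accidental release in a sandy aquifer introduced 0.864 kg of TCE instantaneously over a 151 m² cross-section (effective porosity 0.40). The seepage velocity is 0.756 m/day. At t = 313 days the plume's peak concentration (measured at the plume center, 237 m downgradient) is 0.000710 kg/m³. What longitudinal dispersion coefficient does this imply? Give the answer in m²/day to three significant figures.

At the plume center C_max = M/(n_e·A·√(4πDt)), so D = M²/(4πt·(n_e·A·C_max)²).
n_e·A·C_max = 0.40 × 151 × 0.000710 = 0.04288 kg/m.
D = 0.864²/(4π × 313 × 0.04288²) = 0.103 m²/day.

0.103 m²/day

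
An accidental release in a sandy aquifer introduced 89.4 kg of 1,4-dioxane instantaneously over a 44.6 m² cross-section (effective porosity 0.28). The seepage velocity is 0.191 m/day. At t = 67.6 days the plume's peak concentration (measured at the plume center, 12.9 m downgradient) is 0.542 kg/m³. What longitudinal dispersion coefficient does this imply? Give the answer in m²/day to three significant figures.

At the plume center C_max = M/(n_e·A·√(4πDt)), so D = M²/(4πt·(n_e·A·C_max)²).
n_e·A·C_max = 0.28 × 44.6 × 0.542 = 6.768 kg/m.
D = 89.4²/(4π × 67.6 × 6.768²) = 0.205 m²/day.

0.205 m²/day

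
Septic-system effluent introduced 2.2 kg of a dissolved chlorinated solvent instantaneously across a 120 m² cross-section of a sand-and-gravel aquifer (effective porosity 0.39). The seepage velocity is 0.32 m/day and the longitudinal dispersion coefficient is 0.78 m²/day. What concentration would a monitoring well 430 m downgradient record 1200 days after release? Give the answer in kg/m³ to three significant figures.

For an instantaneous plane source, C(x,t) = M/(n_e·A·√(4πDt)) · exp(−(x−vt)²/(4Dt)), with n_e·A the pore (flow) area.
Plume center vt = 0.32 × 1200 = 384 m, so the well at 430 m is 46 m downgradient of the peak.
√(4πDt) = 108.5 m, giving peak height M/(n_e·A·√(4πDt)) = 2.2/(0.39 × 120 × 108.5) = 0.0004333 kg/m³.
(x−vt)²/(4Dt) = (46)²/(4 × 0.78 × 1200) = 0.5652; exp(−0.5652) = 0.5682.
C = 0.0004333 × 0.5682 = 0.000246 kg/m³.

0.000246 kg/m³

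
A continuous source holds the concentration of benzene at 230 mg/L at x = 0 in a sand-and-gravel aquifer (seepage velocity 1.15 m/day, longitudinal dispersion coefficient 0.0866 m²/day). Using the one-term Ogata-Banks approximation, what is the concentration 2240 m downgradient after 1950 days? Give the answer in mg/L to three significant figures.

For a continuous step input, C/C₀ ≈ ½·erfc((x−vt)/(2√(Dt))).
vt = 1.15 × 1950 = 2242.5 m and 2√(Dt) = 2√(0.0866 × 1950) = 25.99 m.
Argument (x−vt)/(2√(Dt)) = (2240 − 2242.5)/25.99 = -0.09619; ½·erfc(-0.09619) = 0.5541.
C = 230 × 0.5541 = 127 mg/L.

127 mg/L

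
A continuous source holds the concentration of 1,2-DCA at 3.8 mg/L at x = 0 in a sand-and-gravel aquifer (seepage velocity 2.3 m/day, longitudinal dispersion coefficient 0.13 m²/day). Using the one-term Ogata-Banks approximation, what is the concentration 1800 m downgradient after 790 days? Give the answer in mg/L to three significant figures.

For a continuous step input, C/C₀ ≈ ½·erfc((x−vt)/(2√(Dt))).
vt = 2.3 × 790 = 1817 m and 2√(Dt) = 2√(0.13 × 790) = 20.27 m.
Argument (x−vt)/(2√(Dt)) = (1800 − 1817)/20.27 = -0.8387; ½·erfc(-0.8387) = 0.8822.
C = 3.8 × 0.8822 = 3.35 mg/L.

3.35 mg/L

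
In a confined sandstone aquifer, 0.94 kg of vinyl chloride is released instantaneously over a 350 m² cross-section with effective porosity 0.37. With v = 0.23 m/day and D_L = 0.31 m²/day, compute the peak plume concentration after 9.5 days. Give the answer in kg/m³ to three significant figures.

0.00119 kg/m³

The peak of an instantaneous 1D plume sits at x = vt; there the Gaussian factor is 1 and C_max = M/(n_e·A·√(4πDt)), where n_e·A is the pore area the mass is dissolved in.
√(4πDt) = √(4π × 0.31 × 9.5) = 6.083 m, so C_max = 0.94/(0.37 × 350 × 6.083) = 0.00119 kg/m³.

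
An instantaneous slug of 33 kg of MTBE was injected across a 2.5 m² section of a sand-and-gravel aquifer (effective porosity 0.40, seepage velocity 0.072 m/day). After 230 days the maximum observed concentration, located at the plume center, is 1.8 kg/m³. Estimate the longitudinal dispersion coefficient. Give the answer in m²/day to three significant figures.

0.116 m²/day

At the plume center C_max = M/(n_e·A·√(4πDt)), so D = M²/(4πt·(n_e·A·C_max)²).
n_e·A·C_max = 0.40 × 2.5 × 1.8 = 1.800 kg/m.
D = 33²/(4π × 230 × 1.800²) = 0.116 m²/day.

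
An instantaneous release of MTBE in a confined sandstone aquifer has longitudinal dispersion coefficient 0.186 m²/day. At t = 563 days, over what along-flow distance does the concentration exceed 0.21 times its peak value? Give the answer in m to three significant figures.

51.1 m

The plume is Gaussian with σ = √(2Dt) = √(2 × 0.186 × 563) = 14.47 m.
C/C_peak = exp(−Δx²/(2σ²)) = 0.21 ⇒ Δx = σ·√(−2 ln 0.21) = 14.47 × 1.767 = 25.57 m.
Width = 2Δx = 51.1 m.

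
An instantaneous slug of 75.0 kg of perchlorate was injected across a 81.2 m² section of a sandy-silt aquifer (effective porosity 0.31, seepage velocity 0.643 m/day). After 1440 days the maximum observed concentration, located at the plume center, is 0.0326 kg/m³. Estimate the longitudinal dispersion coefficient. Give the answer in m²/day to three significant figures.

0.462 m²/day

At the plume center C_max = M/(n_e·A·√(4πDt)), so D = M²/(4πt·(n_e·A·C_max)²).
n_e·A·C_max = 0.31 × 81.2 × 0.0326 = 0.8206 kg/m.
D = 75.0²/(4π × 1440 × 0.8206²) = 0.462 m²/day.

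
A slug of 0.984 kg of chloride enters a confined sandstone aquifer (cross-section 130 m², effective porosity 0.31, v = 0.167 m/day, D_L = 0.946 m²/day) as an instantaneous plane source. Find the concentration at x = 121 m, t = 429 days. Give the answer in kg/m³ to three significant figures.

For an instantaneous plane source, C(x,t) = M/(n_e·A·√(4πDt)) · exp(−(x−vt)²/(4Dt)), with n_e·A the pore (flow) area.
Plume center vt = 0.167 × 429 = 71.643 m, so the well at 121 m is 49.357 m downgradient of the peak.
√(4πDt) = 71.41 m, giving peak height M/(n_e·A·√(4πDt)) = 0.984/(0.31 × 130 × 71.41) = 0.0003419 kg/m³.
(x−vt)²/(4Dt) = (49.357)²/(4 × 0.946 × 429) = 1.501; exp(−1.501) = 0.2229.
C = 0.0003419 × 0.2229 = 7.62e-05 kg/m³.

7.62e-05 kg/m³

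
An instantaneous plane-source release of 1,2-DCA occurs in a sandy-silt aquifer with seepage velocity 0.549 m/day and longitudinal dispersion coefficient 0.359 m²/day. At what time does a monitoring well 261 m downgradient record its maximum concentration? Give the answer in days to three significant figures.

474 days

For the 1D instantaneous-source solution, setting ∂C/∂t = 0 at fixed x gives v²t² + 2Dt − x² = 0, so t = (√(D² + v²x²) − D)/v².
√(D² + v²x²) = √(0.359² + 0.549² × 261²) = 143.3; v² = 0.301401.
t = (143.3 − 0.359)/0.301401 = 474 days (vs. the pure-advection estimate x/v = 475 d).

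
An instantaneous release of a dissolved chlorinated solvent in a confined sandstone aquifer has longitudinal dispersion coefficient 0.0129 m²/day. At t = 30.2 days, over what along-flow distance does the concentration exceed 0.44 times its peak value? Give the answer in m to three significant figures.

The plume is Gaussian with σ = √(2Dt) = √(2 × 0.0129 × 30.2) = 0.8827 m.
C/C_peak = exp(−Δx²/(2σ²)) = 0.44 ⇒ Δx = σ·√(−2 ln 0.44) = 0.8827 × 1.281 = 1.131 m.
Width = 2Δx = 2.26 m.

2.26 m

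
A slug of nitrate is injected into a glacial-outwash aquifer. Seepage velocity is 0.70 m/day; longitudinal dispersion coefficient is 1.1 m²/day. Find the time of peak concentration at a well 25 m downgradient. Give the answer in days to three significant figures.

33.5 days

For the 1D instantaneous-source solution, setting ∂C/∂t = 0 at fixed x gives v²t² + 2Dt − x² = 0, so t = (√(D² + v²x²) − D)/v².
√(D² + v²x²) = √(1.1² + 0.70² × 25²) = 17.53; v² = 0.49.
t = (17.53 − 1.1)/0.49 = 33.5 days (vs. the pure-advection estimate x/v = 35.7 d).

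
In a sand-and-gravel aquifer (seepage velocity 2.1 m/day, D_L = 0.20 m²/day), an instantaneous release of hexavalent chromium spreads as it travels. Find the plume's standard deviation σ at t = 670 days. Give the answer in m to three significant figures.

16.4 m

Dispersive spreading gives a Gaussian with σ² = 2Dt; advection only shifts the center.
σ = √(2 × 0.20 × 670) = 16.4 m.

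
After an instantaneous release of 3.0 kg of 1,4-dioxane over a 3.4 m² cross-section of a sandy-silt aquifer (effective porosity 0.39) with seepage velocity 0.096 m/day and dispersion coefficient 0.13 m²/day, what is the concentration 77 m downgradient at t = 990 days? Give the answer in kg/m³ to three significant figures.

For an instantaneous plane source, C(x,t) = M/(n_e·A·√(4πDt)) · exp(−(x−vt)²/(4Dt)), with n_e·A the pore (flow) area.
Plume center vt = 0.096 × 990 = 95.04 m, so the well at 77 m is 18.04 m upgradient of the peak.
√(4πDt) = 40.22 m, giving peak height M/(n_e·A·√(4πDt)) = 3.0/(0.39 × 3.4 × 40.22) = 0.05625 kg/m³.
(x−vt)²/(4Dt) = (-18.04)²/(4 × 0.13 × 990) = 0.6322; exp(−0.6322) = 0.5314.
C = 0.05625 × 0.5314 = 0.0299 kg/m³.

0.0299 kg/m³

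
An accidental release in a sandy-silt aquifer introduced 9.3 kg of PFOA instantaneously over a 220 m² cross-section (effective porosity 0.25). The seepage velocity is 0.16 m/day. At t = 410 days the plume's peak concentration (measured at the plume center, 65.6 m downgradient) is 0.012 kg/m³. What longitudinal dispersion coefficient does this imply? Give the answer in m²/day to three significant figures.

At the plume center C_max = M/(n_e·A·√(4πDt)), so D = M²/(4πt·(n_e·A·C_max)²).
n_e·A·C_max = 0.25 × 220 × 0.012 = 0.6600 kg/m.
D = 9.3²/(4π × 410 × 0.6600²) = 0.0385 m²/day.

0.0385 m²/day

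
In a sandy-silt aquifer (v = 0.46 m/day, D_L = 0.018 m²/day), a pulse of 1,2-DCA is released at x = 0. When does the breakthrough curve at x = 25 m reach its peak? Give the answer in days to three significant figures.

54.3 days

For the 1D instantaneous-source solution, setting ∂C/∂t = 0 at fixed x gives v²t² + 2Dt − x² = 0, so t = (√(D² + v²x²) − D)/v².
√(D² + v²x²) = √(0.018² + 0.46² × 25²) = 11.50; v² = 0.2116.
t = (11.50 − 0.018)/0.2116 = 54.3 days (vs. the pure-advection estimate x/v = 54.3 d).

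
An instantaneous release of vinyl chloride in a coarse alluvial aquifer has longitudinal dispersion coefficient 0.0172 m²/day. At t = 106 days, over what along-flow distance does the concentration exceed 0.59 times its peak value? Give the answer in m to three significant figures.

3.92 m

The plume is Gaussian with σ = √(2Dt) = √(2 × 0.0172 × 106) = 1.910 m.
C/C_peak = exp(−Δx²/(2σ²)) = 0.59 ⇒ Δx = σ·√(−2 ln 0.59) = 1.910 × 1.027 = 1.962 m.
Width = 2Δx = 3.92 m.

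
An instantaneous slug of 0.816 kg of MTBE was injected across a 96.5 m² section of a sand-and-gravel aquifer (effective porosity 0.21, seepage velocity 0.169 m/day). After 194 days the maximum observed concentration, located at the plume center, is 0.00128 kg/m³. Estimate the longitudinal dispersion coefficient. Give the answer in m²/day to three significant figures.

0.406 m²/day

At the plume center C_max = M/(n_e·A·√(4πDt)), so D = M²/(4πt·(n_e·A·C_max)²).
n_e·A·C_max = 0.21 × 96.5 × 0.00128 = 0.02594 kg/m.
D = 0.816²/(4π × 194 × 0.02594²) = 0.406 m²/day.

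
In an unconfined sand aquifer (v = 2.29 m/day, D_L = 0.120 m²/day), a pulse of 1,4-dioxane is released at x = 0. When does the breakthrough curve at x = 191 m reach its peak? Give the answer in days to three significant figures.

83.4 days

For the 1D instantaneous-source solution, setting ∂C/∂t = 0 at fixed x gives v²t² + 2Dt − x² = 0, so t = (√(D² + v²x²) − D)/v².
√(D² + v²x²) = √(0.120² + 2.29² × 191²) = 437.4; v² = 5.2441.
t = (437.4 − 0.120)/5.2441 = 83.4 days (vs. the pure-advection estimate x/v = 83.4 d).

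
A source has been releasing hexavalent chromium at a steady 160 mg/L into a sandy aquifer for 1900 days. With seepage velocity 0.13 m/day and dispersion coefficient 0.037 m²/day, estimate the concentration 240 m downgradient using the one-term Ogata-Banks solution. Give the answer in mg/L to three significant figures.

For a continuous step input, C/C₀ ≈ ½·erfc((x−vt)/(2√(Dt))).
vt = 0.13 × 1900 = 247 m and 2√(Dt) = 2√(0.037 × 1900) = 16.77 m.
Argument (x−vt)/(2√(Dt)) = (240 − 247)/16.77 = -0.4174; ½·erfc(-0.4174) = 0.7225.
C = 160 × 0.7225 = 116 mg/L.

116 mg/L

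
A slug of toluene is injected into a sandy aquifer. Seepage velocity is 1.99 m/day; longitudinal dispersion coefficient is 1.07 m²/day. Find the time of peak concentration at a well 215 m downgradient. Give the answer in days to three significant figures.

For the 1D instantaneous-source solution, setting ∂C/∂t = 0 at fixed x gives v²t² + 2Dt − x² = 0, so t = (√(D² + v²x²) − D)/v².
√(D² + v²x²) = √(1.07² + 1.99² × 215²) = 427.9; v² = 3.9601.
t = (427.9 − 1.07)/3.9601 = 108 days (vs. the pure-advection estimate x/v = 108 d).

108 days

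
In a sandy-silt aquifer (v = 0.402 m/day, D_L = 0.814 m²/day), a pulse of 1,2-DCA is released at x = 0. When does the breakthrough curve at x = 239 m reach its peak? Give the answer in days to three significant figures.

For the 1D instantaneous-source solution, setting ∂C/∂t = 0 at fixed x gives v²t² + 2Dt − x² = 0, so t = (√(D² + v²x²) − D)/v².
√(D² + v²x²) = √(0.814² + 0.402² × 239²) = 96.08; v² = 0.161604.
t = (96.08 − 0.814)/0.161604 = 590 days (vs. the pure-advection estimate x/v = 595 d).

590 days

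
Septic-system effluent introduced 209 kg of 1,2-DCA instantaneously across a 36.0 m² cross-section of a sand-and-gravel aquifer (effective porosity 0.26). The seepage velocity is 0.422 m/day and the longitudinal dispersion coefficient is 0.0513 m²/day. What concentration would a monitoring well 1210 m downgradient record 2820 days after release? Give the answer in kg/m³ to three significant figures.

For an instantaneous plane source, C(x,t) = M/(n_e·A·√(4πDt)) · exp(−(x−vt)²/(4Dt)), with n_e·A the pore (flow) area.
Plume center vt = 0.422 × 2820 = 1190.04 m, so the well at 1210 m is 19.96 m downgradient of the peak.
√(4πDt) = 42.64 m, giving peak height M/(n_e·A·√(4πDt)) = 209/(0.26 × 36.0 × 42.64) = 0.5237 kg/m³.
(x−vt)²/(4Dt) = (19.96)²/(4 × 0.0513 × 2820) = 0.6885; exp(−0.6885) = 0.5023.
C = 0.5237 × 0.5023 = 0.263 kg/m³.

0.263 kg/m³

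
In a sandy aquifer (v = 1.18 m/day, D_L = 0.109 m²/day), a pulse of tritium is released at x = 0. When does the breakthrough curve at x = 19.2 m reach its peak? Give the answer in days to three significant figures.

16.2 days

For the 1D instantaneous-source solution, setting ∂C/∂t = 0 at fixed x gives v²t² + 2Dt − x² = 0, so t = (√(D² + v²x²) − D)/v².
√(D² + v²x²) = √(0.109² + 1.18² × 19.2²) = 22.66; v² = 1.3924.
t = (22.66 − 0.109)/1.3924 = 16.2 days (vs. the pure-advection estimate x/v = 16.3 d).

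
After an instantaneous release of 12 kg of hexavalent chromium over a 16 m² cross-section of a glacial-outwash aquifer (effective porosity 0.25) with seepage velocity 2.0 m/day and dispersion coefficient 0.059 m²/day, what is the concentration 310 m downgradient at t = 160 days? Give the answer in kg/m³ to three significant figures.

For an instantaneous plane source, C(x,t) = M/(n_e·A·√(4πDt)) · exp(−(x−vt)²/(4Dt)), with n_e·A the pore (flow) area.
Plume center vt = 2.0 × 160 = 320 m, so the well at 310 m is 10 m upgradient of the peak.
√(4πDt) = 10.89 m, giving peak height M/(n_e·A·√(4πDt)) = 12/(0.25 × 16 × 10.89) = 0.2755 kg/m³.
(x−vt)²/(4Dt) = (-10)²/(4 × 0.059 × 160) = 2.648; exp(−2.648) = 0.07079.
C = 0.2755 × 0.07079 = 0.0195 kg/m³.

0.0195 kg/m³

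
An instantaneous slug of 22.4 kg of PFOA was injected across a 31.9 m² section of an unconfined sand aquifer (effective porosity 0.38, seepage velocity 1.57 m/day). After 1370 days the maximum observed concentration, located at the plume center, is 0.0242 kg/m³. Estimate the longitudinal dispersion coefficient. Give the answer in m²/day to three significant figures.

At the plume center C_max = M/(n_e·A·√(4πDt)), so D = M²/(4πt·(n_e·A·C_max)²).
n_e·A·C_max = 0.38 × 31.9 × 0.0242 = 0.2934 kg/m.
D = 22.4²/(4π × 1370 × 0.2934²) = 0.339 m²/day.

0.339 m²/day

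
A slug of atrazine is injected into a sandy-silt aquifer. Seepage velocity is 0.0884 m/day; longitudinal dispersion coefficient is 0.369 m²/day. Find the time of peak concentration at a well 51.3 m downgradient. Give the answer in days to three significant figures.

For the 1D instantaneous-source solution, setting ∂C/∂t = 0 at fixed x gives v²t² + 2Dt − x² = 0, so t = (√(D² + v²x²) − D)/v².
√(D² + v²x²) = √(0.369² + 0.0884² × 51.3²) = 4.550; v² = 0.00781456.
t = (4.550 − 0.369)/0.00781456 = 535 days (vs. the pure-advection estimate x/v = 580 d).

535 days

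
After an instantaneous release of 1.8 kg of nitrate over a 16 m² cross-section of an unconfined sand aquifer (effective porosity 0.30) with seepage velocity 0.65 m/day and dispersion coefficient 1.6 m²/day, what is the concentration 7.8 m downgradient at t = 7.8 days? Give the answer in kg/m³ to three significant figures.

0.0258 kg/m³

For an instantaneous plane source, C(x,t) = M/(n_e·A·√(4πDt)) · exp(−(x−vt)²/(4Dt)), with n_e·A the pore (flow) area.
Plume center vt = 0.65 × 7.8 = 5.07 m, so the well at 7.8 m is 2.73 m downgradient of the peak.
√(4πDt) = 12.52 m, giving peak height M/(n_e·A·√(4πDt)) = 1.8/(0.30 × 16 × 12.52) = 0.02995 kg/m³.
(x−vt)²/(4Dt) = (2.73)²/(4 × 1.6 × 7.8) = 0.1493; exp(−0.1493) = 0.8613.
C = 0.02995 × 0.8613 = 0.0258 kg/m³.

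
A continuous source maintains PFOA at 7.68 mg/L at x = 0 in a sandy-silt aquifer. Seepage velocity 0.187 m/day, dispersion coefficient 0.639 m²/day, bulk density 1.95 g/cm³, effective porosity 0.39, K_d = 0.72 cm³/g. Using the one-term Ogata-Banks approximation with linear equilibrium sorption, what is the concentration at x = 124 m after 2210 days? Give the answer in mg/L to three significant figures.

0.645 mg/L

Retardation factor R = 1 + ρ_b·K_d/n = 1 + 1.95 × 0.72/0.39 = 4.600.
Sorption retards both mechanisms: v_R = v/R = 0.04065 m/day, D_R = D/R = 0.1389 m²/day.
v_R·t = 0.04065 × 2210 = 89.8365 m; 2√(D_R t) = 35.04 m; argument = (124 − 89.8365)/35.04 = 0.9750.
C = C₀ × ½·erfc(0.9750) = 7.68 × 0.08397 = 0.645 mg/L.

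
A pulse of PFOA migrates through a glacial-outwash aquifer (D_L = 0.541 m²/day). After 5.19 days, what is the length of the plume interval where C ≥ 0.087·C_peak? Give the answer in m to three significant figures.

The plume is Gaussian with σ = √(2Dt) = √(2 × 0.541 × 5.19) = 2.370 m.
C/C_peak = exp(−Δx²/(2σ²)) = 0.087 ⇒ Δx = σ·√(−2 ln 0.087) = 2.370 × 2.210 = 5.238 m.
Width = 2Δx = 10.5 m.

10.5 m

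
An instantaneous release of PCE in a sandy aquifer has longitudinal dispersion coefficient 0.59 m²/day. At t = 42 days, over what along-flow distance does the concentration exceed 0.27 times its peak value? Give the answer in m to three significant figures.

The plume is Gaussian with σ = √(2Dt) = √(2 × 0.59 × 42) = 7.040 m.
C/C_peak = exp(−Δx²/(2σ²)) = 0.27 ⇒ Δx = σ·√(−2 ln 0.27) = 7.040 × 1.618 = 11.39 m.
Width = 2Δx = 22.8 m.

22.8 m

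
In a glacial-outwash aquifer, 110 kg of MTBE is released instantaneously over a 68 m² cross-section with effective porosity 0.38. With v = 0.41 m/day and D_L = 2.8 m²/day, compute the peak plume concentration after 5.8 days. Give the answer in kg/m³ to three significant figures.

The peak of an instantaneous 1D plume sits at x = vt; there the Gaussian factor is 1 and C_max = M/(n_e·A·√(4πDt)), where n_e·A is the pore area the mass is dissolved in.
√(4πDt) = √(4π × 2.8 × 5.8) = 14.29 m, so C_max = 110/(0.38 × 68 × 14.29) = 0.298 kg/m³.

0.298 kg/m³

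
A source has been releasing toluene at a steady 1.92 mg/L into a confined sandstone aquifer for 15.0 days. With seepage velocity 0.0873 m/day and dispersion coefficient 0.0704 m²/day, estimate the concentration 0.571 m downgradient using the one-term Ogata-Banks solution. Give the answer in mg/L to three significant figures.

For a continuous step input, C/C₀ ≈ ½·erfc((x−vt)/(2√(Dt))).
vt = 0.0873 × 15.0 = 1.3095 m and 2√(Dt) = 2√(0.0704 × 15.0) = 2.055 m.
Argument (x−vt)/(2√(Dt)) = (0.571 − 1.3095)/2.055 = -0.3594; ½·erfc(-0.3594) = 0.6944.
C = 1.92 × 0.6944 = 1.33 mg/L.

1.33 mg/L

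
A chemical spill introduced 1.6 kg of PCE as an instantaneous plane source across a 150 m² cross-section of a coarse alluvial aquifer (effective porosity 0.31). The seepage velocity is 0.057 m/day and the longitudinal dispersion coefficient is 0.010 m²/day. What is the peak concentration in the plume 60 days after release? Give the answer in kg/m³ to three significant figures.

0.0125 kg/m³

The peak of an instantaneous 1D plume sits at x = vt; there the Gaussian factor is 1 and C_max = M/(n_e·A·√(4πDt)), where n_e·A is the pore area the mass is dissolved in.
√(4πDt) = √(4π × 0.010 × 60) = 2.746 m, so C_max = 1.6/(0.31 × 150 × 2.746) = 0.0125 kg/m³.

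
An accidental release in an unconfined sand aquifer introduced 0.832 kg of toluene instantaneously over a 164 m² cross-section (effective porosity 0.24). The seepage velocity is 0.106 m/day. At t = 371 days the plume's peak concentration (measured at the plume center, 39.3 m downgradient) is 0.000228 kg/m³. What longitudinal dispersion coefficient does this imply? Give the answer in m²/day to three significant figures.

At the plume center C_max = M/(n_e·A·√(4πDt)), so D = M²/(4πt·(n_e·A·C_max)²).
n_e·A·C_max = 0.24 × 164 × 0.000228 = 0.008974 kg/m.
D = 0.832²/(4π × 371 × 0.008974²) = 1.84 m²/day.

1.84 m²/day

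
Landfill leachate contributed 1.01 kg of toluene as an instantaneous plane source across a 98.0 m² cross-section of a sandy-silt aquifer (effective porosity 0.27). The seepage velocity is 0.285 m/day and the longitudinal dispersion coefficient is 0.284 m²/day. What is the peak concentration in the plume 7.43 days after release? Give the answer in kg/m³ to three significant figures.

0.00741 kg/m³

The peak of an instantaneous 1D plume sits at x = vt; there the Gaussian factor is 1 and C_max = M/(n_e·A·√(4πDt)), where n_e·A is the pore area the mass is dissolved in.
√(4πDt) = √(4π × 0.284 × 7.43) = 5.149 m, so C_max = 1.01/(0.27 × 98.0 × 5.149) = 0.00741 kg/m³.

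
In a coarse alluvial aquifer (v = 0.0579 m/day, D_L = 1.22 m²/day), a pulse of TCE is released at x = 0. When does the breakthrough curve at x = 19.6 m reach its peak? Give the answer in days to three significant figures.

For the 1D instantaneous-source solution, setting ∂C/∂t = 0 at fixed x gives v²t² + 2Dt − x² = 0, so t = (√(D² + v²x²) − D)/v².
√(D² + v²x²) = √(1.22² + 0.0579² × 19.6²) = 1.666; v² = 0.00335241.
t = (1.666 − 1.22)/0.00335241 = 133 days (vs. the pure-advection estimate x/v = 339 d).

133 days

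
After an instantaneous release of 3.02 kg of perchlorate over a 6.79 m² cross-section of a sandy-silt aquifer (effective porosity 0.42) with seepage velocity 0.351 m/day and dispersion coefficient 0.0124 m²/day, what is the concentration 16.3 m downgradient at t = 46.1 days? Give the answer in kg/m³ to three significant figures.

For an instantaneous plane source, C(x,t) = M/(n_e·A·√(4πDt)) · exp(−(x−vt)²/(4Dt)), with n_e·A the pore (flow) area.
Plume center vt = 0.351 × 46.1 = 16.1811 m, so the well at 16.3 m is 0.1189 m downgradient of the peak.
√(4πDt) = 2.680 m, giving peak height M/(n_e·A·√(4πDt)) = 3.02/(0.42 × 6.79 × 2.680) = 0.3951 kg/m³.
(x−vt)²/(4Dt) = (0.1189)²/(4 × 0.0124 × 46.1) = 0.006183; exp(−0.006183) = 0.9938.
C = 0.3951 × 0.9938 = 0.393 kg/m³.

0.393 kg/m³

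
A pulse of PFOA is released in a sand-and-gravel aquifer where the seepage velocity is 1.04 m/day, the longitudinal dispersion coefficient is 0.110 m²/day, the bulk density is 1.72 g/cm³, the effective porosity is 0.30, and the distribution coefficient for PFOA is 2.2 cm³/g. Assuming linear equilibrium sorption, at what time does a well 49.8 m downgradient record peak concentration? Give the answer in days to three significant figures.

Retardation factor R = 1 + ρ_b·K_d/n = 1 + 1.72 × 2.2/0.30 = 13.61.
Sorption retards both mechanisms: v_R = v/R = 0.07641 m/day, D_R = D/R = 0.008082 m²/day.
Peak time from v_R²t² + 2D_R t − x² = 0: t = (√(D_R² + v_R²x²) − D_R)/v_R².
√(D_R² + v_R²x²) = √(0.008082² + 0.07641² × 49.8²) = 3.805; v_R² = 0.005838.
t = (3.805 − 0.008082)/0.005838 = 650 days.

650 days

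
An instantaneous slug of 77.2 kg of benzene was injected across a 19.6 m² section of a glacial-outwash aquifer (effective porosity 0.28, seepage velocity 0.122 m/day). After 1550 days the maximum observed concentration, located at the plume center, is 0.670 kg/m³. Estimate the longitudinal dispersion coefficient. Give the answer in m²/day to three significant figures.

At the plume center C_max = M/(n_e·A·√(4πDt)), so D = M²/(4πt·(n_e·A·C_max)²).
n_e·A·C_max = 0.28 × 19.6 × 0.670 = 3.677 kg/m.
D = 77.2²/(4π × 1550 × 3.677²) = 0.0226 m²/day.

0.0226 m²/day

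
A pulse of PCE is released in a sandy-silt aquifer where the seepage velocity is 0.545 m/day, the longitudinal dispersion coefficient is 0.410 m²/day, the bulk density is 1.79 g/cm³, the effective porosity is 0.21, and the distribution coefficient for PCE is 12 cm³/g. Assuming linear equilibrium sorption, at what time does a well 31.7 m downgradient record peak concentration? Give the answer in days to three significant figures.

Retardation factor R = 1 + ρ_b·K_d/n = 1 + 1.79 × 12/0.21 = 103.3.
Sorption retards both mechanisms: v_R = v/R = 0.005276 m/day, D_R = D/R = 0.003969 m²/day.
Peak time from v_R²t² + 2D_R t − x² = 0: t = (√(D_R² + v_R²x²) − D_R)/v_R².
√(D_R² + v_R²x²) = √(0.003969² + 0.005276² × 31.7²) = 0.1673; v_R² = 2.784e-05.
t = (0.1673 − 0.003969)/2.784e-05 = 5870 days.

5870 days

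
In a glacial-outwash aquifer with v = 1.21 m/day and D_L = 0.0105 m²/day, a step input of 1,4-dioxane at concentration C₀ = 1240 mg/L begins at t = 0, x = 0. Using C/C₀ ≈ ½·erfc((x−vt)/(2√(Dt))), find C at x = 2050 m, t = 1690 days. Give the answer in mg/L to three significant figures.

For a continuous step input, C/C₀ ≈ ½·erfc((x−vt)/(2√(Dt))).
vt = 1.21 × 1690 = 2044.9 m and 2√(Dt) = 2√(0.0105 × 1690) = 8.425 m.
Argument (x−vt)/(2√(Dt)) = (2050 − 2044.9)/8.425 = 0.6053; ½·erfc(0.6053) = 0.1960.
C = 1240 × 0.1960 = 243 mg/L.

243 mg/L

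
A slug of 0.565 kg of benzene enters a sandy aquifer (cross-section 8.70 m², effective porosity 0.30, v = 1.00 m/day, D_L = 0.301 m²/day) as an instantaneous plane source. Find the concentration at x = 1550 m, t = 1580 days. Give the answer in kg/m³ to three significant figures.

0.00174 kg/m³

For an instantaneous plane source, C(x,t) = M/(n_e·A·√(4πDt)) · exp(−(x−vt)²/(4Dt)), with n_e·A the pore (flow) area.
Plume center vt = 1.00 × 1580 = 1580 m, so the well at 1550 m is 30 m upgradient of the peak.
√(4πDt) = 77.31 m, giving peak height M/(n_e·A·√(4πDt)) = 0.565/(0.30 × 8.70 × 77.31) = 0.002800 kg/m³.
(x−vt)²/(4Dt) = (-30)²/(4 × 0.301 × 1580) = 0.4731; exp(−0.4731) = 0.6231.
C = 0.002800 × 0.6231 = 0.00174 kg/m³.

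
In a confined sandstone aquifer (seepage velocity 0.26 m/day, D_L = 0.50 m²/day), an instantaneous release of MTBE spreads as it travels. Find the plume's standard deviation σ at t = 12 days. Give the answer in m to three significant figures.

3.46 m

Dispersive spreading gives a Gaussian with σ² = 2Dt; advection only shifts the center.
σ = √(2 × 0.50 × 12) = 3.46 m.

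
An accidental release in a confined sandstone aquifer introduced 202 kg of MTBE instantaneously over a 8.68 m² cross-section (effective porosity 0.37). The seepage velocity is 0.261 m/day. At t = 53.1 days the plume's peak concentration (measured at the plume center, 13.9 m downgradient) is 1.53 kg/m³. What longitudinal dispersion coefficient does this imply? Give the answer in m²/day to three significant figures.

At the plume center C_max = M/(n_e·A·√(4πDt)), so D = M²/(4πt·(n_e·A·C_max)²).
n_e·A·C_max = 0.37 × 8.68 × 1.53 = 4.914 kg/m.
D = 202²/(4π × 53.1 × 4.914²) = 2.53 m²/day.

2.53 m²/day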